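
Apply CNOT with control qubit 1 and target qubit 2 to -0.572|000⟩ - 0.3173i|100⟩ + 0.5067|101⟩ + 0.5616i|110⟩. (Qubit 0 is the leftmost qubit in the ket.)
-0.572|000⟩ - 0.3173i|100⟩ + 0.5067|101⟩ + 0.5616i|111⟩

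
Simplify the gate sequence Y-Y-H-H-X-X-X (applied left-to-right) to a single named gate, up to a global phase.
X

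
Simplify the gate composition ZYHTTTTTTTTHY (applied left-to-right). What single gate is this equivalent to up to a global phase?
Z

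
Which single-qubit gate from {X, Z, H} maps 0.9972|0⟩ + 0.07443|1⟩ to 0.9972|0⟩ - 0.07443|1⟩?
Z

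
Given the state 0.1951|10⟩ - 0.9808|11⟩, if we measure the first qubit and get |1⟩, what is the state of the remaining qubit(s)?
0.1951|0⟩ - 0.9808|1⟩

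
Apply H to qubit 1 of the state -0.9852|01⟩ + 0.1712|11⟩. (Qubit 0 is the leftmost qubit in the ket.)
-0.6966|00⟩ + 0.6966|01⟩ + 0.1211|10⟩ - 0.1211|11⟩

H on qubit 1 mixes each pair of kets that differ only in qubit 1: amplitudes (a, b) of (|…0…⟩, |…1…⟩) become ((a + b)/√2, (a − b)/√2). Kets absent from the input have amplitude 0.
(|00⟩, |01⟩): (a, b) = (0, -0.9852) → (-0.6966, 0.6966)
(|10⟩, |11⟩): (a, b) = (0, 0.1712) → (0.1211, -0.1211)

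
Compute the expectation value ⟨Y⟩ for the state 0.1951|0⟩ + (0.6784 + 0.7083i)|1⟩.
0.2764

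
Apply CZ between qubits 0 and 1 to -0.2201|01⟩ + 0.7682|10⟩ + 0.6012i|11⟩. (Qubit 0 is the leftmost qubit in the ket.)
-0.2201|01⟩ + 0.7682|10⟩ - 0.6012i|11⟩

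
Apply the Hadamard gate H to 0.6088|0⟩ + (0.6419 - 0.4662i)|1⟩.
(0.8844 - 0.3297i)|0⟩ + (-0.02341 + 0.3297i)|1⟩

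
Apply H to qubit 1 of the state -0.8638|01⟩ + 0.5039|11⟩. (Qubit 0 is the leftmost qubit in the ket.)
-0.6108|00⟩ + 0.6108|01⟩ + 0.3563|10⟩ - 0.3563|11⟩

H on qubit 1 mixes each pair of kets that differ only in qubit 1: amplitudes (a, b) of (|…0…⟩, |…1…⟩) become ((a + b)/√2, (a − b)/√2). Kets absent from the input have amplitude 0.
(|00⟩, |01⟩): (a, b) = (0, -0.8638) → (-0.6108, 0.6108)
(|10⟩, |11⟩): (a, b) = (0, 0.5039) → (0.3563, -0.3563)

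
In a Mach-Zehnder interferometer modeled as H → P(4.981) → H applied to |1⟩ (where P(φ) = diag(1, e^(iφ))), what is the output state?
(0.3673 + 0.4821i)|0⟩ + (0.6327 - 0.4821i)|1⟩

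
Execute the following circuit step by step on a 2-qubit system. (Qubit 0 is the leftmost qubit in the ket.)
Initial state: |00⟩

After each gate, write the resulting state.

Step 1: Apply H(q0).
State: 1/√2|00⟩ + 1/√2|10⟩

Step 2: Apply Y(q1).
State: (1/√2)i|01⟩ + (1/√2)i|11⟩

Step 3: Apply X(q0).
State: (1/√2)i|01⟩ + (1/√2)i|11⟩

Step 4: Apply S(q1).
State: -1/√2|01⟩ - 1/√2|11⟩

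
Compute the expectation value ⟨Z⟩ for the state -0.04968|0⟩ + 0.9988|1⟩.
-0.9951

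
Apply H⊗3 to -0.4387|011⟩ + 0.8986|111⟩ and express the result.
0.1626|000⟩ - 0.1626|001⟩ - 0.1626|010⟩ + 0.1626|011⟩ - 0.4728|100⟩ + 0.4728|101⟩ + 0.4728|110⟩ - 0.4728|111⟩

H⊗3 gives amp(|y⟩) = (1/2√2) Σ_x (−1)^(x·y) amp(|x⟩), where x·y is the number of positions in which both x and y have a 1.
|000⟩: (-0.4387 + 0.8986)/(2√2) = 0.1626
|001⟩: (0.4387 - 0.8986)/(2√2) = -0.1626
|010⟩: (0.4387 - 0.8986)/(2√2) = -0.1626
|011⟩: (-0.4387 + 0.8986)/(2√2) = 0.1626
|100⟩: (-0.4387 - 0.8986)/(2√2) = -0.4728
|101⟩: (0.4387 + 0.8986)/(2√2) = 0.4728
|110⟩: (0.4387 + 0.8986)/(2√2) = 0.4728
|111⟩: (-0.4387 - 0.8986)/(2√2) = -0.4728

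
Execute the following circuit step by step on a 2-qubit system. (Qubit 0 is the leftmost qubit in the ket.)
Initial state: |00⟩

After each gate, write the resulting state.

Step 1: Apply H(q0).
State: 1/√2|00⟩ + 1/√2|10⟩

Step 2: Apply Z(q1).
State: 1/√2|00⟩ + 1/√2|10⟩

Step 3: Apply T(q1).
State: 1/√2|00⟩ + 1/√2|10⟩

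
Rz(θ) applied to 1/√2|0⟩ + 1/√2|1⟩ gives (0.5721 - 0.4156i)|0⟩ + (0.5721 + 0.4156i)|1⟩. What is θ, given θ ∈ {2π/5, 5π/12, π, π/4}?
2π/5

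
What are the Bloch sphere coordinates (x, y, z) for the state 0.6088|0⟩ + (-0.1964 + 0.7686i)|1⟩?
(-0.2391, 0.9358, -0.2587)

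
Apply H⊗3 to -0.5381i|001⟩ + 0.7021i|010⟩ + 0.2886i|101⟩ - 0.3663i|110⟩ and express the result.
0.03051i|000⟩ + 0.2069i|001⟩ - 0.2069i|010⟩ - 0.03051i|011⟩ + 0.08545i|100⟩ + 0.67i|101⟩ - 0.67i|110⟩ - 0.08545i|111⟩

H⊗3 gives amp(|y⟩) = (1/2√2) Σ_x (−1)^(x·y) amp(|x⟩), where x·y is the number of positions in which both x and y have a 1.
|000⟩: (-0.5381i + 0.7021i + 0.2886i - 0.3663i)/(2√2) = 0.03051i
|001⟩: (0.5381i + 0.7021i - 0.2886i - 0.3663i)/(2√2) = 0.2069i
|010⟩: (-0.5381i - 0.7021i + 0.2886i + 0.3663i)/(2√2) = -0.2069i
|011⟩: (0.5381i - 0.7021i - 0.2886i + 0.3663i)/(2√2) = -0.03051i
|100⟩: (-0.5381i + 0.7021i - 0.2886i + 0.3663i)/(2√2) = 0.08545i
|101⟩: (0.5381i + 0.7021i + 0.2886i + 0.3663i)/(2√2) = 0.67i
|110⟩: (-0.5381i - 0.7021i - 0.2886i - 0.3663i)/(2√2) = -0.67i
|111⟩: (0.5381i - 0.7021i + 0.2886i - 0.3663i)/(2√2) = -0.08545i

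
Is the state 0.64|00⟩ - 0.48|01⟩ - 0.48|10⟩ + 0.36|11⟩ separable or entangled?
Separable

Writing the state as a|00⟩ + b|01⟩ + c|10⟩ + d|11⟩, it is a product state iff ad − bc = 0.
Here (a, b, c, d) = (0.64, -0.48, -0.48, 0.36): ad − bc = (0.64)(0.36) − (-0.48)(-0.48) = 0, so the state is separable.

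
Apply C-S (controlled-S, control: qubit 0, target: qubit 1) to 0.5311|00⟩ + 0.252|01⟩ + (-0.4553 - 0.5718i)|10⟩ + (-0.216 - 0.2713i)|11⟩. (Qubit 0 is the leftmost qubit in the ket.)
0.5311|00⟩ + 0.252|01⟩ + (-0.4553 - 0.5718i)|10⟩ + (0.2713 - 0.216i)|11⟩

C-S leaves the control-|0⟩ kets |00⟩, |01⟩ unchanged and applies S to qubit 1 on the control-|1⟩ pair (|10⟩, |11⟩).
S = [[1, 0], [0, i]].
With a = amp(|10⟩) = (-0.4553 - 0.5718i) and b = amp(|11⟩) = (-0.216 - 0.2713i):
new amp(|10⟩) = (1)·a = (-0.4553 - 0.5718i)
new amp(|11⟩) = (i)·b = (0.2713 - 0.216i)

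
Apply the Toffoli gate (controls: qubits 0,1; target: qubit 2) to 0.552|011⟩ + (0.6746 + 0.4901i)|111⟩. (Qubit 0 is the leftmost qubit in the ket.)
0.552|011⟩ + (0.6746 + 0.4901i)|110⟩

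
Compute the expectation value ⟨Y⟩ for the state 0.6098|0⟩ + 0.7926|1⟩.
0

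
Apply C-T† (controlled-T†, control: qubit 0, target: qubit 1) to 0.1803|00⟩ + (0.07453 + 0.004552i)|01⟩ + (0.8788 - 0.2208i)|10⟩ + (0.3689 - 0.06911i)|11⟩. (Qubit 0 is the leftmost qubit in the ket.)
0.1803|00⟩ + (0.07453 + 0.004552i)|01⟩ + (0.8788 - 0.2208i)|10⟩ + (0.212 - 0.3097i)|11⟩

C-T† leaves the control-|0⟩ kets |00⟩, |01⟩ unchanged and applies T† to qubit 1 on the control-|1⟩ pair (|10⟩, |11⟩).
T† = [[1, 0], [0, (1/√2 - (1/√2)i)]].
With a = amp(|10⟩) = (0.8788 - 0.2208i) and b = amp(|11⟩) = (0.3689 - 0.06911i):
new amp(|10⟩) = (1)·a = (0.8788 - 0.2208i)
new amp(|11⟩) = (1/√2 - (1/√2)i)·b = (0.212 - 0.3097i)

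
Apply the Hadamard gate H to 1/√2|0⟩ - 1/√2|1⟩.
|1⟩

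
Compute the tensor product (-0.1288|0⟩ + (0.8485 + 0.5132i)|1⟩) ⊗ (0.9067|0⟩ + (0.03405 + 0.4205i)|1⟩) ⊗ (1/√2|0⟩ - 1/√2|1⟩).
-0.08258|000⟩ + 0.08258|001⟩ + (-0.003101 - 0.0383i)|010⟩ + (0.003101 + 0.0383i)|011⟩ + (0.544 + 0.329i)|100⟩ + (-0.544 - 0.329i)|101⟩ + (-0.1322 + 0.2646i)|110⟩ + (0.1322 - 0.2646i)|111⟩

amp(|b₁b₂…⟩) = product of the factor amplitudes for bits b₁, b₂, …; only kets whose every factor amplitude is nonzero survive.
|000⟩: (-0.1288)(0.9067)(1/√2) = -0.08258
|001⟩: (-0.1288)(0.9067)(-1/√2) = 0.08258
|010⟩: (-0.1288)(0.03405 + 0.4205i)(1/√2) = (-0.003101 - 0.0383i)
|011⟩: (-0.1288)(0.03405 + 0.4205i)(-1/√2) = (0.003101 + 0.0383i)
|100⟩: (0.8485 + 0.5132i)(0.9067)(1/√2) = (0.544 + 0.329i)
|101⟩: (0.8485 + 0.5132i)(0.9067)(-1/√2) = (-0.544 - 0.329i)
|110⟩: (0.8485 + 0.5132i)(0.03405 + 0.4205i)(1/√2) = (-0.1322 + 0.2646i)
|111⟩: (0.8485 + 0.5132i)(0.03405 + 0.4205i)(-1/√2) = (0.1322 - 0.2646i)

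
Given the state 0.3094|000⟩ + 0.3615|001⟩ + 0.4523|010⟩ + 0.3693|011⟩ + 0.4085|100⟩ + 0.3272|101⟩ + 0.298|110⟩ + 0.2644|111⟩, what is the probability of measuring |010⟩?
0.2046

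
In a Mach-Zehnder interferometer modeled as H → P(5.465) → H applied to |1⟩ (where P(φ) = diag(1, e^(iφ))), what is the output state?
(0.1582 + 0.365i)|0⟩ + (0.8418 - 0.365i)|1⟩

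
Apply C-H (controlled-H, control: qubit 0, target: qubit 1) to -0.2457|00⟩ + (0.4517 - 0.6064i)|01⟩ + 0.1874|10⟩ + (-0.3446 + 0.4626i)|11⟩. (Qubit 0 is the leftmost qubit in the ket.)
-0.2457|00⟩ + (0.4517 - 0.6064i)|01⟩ + (-0.1112 + 0.3271i)|10⟩ + (0.3762 - 0.3271i)|11⟩

C-H leaves the control-|0⟩ kets |00⟩, |01⟩ unchanged and applies H to qubit 1 on the control-|1⟩ pair (|10⟩, |11⟩).
H = [[1/√2, 1/√2], [1/√2, -1/√2]].
With a = amp(|10⟩) = 0.1874 and b = amp(|11⟩) = (-0.3446 + 0.4626i):
new amp(|10⟩) = (1/√2)·a + (1/√2)·b = (-0.1112 + 0.3271i)
new amp(|11⟩) = (1/√2)·a + (-1/√2)·b = (0.3762 - 0.3271i)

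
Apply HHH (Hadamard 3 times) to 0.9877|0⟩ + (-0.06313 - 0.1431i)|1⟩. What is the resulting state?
(0.6538 - 0.1012i)|0⟩ + (0.743 + 0.1012i)|1⟩

H² = I, so H^3 = H: a single Hadamard. With (a, b) = (0.9877, (-0.06313 - 0.1431i)), H gives ((a + b)/√2, (a − b)/√2) = ((0.6538 - 0.1012i), (0.743 + 0.1012i)).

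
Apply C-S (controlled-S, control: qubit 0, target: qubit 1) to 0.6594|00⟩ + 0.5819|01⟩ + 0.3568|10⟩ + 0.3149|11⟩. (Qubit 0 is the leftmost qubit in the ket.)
0.6594|00⟩ + 0.5819|01⟩ + 0.3568|10⟩ + 0.3149i|11⟩

C-S leaves the control-|0⟩ kets |00⟩, |01⟩ unchanged and applies S to qubit 1 on the control-|1⟩ pair (|10⟩, |11⟩).
S = [[1, 0], [0, i]].
With a = amp(|10⟩) = 0.3568 and b = amp(|11⟩) = 0.3149:
new amp(|10⟩) = (1)·a = 0.3568
new amp(|11⟩) = (i)·b = 0.3149i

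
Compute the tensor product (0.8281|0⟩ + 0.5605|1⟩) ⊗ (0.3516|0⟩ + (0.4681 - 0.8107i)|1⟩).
0.2912|00⟩ + (0.3876 - 0.6713i)|01⟩ + 0.1971|10⟩ + (0.2624 - 0.4544i)|11⟩

amp(|b₁b₂…⟩) = product of the factor amplitudes for bits b₁, b₂, …; only kets whose every factor amplitude is nonzero survive.
|00⟩: (0.8281)(0.3516) = 0.2912
|01⟩: (0.8281)(0.4681 - 0.8107i) = (0.3876 - 0.6713i)
|10⟩: (0.5605)(0.3516) = 0.1971
|11⟩: (0.5605)(0.4681 - 0.8107i) = (0.2624 - 0.4544i)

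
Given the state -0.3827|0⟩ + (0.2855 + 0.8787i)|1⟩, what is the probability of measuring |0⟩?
0.1465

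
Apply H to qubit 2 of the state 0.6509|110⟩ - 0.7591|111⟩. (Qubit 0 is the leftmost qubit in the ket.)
-0.07651|110⟩ + 0.997|111⟩

H on qubit 2 mixes each pair of kets that differ only in qubit 2: amplitudes (a, b) of (|…0…⟩, |…1…⟩) become ((a + b)/√2, (a − b)/√2). Kets absent from the input have amplitude 0.
(|110⟩, |111⟩): (a, b) = (0.6509, -0.7591) → (-0.07651, 0.997)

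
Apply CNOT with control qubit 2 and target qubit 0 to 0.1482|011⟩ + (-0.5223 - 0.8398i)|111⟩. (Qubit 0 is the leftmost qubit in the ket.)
(-0.5223 - 0.8398i)|011⟩ + 0.1482|111⟩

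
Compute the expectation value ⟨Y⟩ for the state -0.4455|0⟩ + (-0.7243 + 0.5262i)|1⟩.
-0.4688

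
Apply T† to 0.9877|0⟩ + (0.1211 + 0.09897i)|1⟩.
0.9877|0⟩ + (0.1556 - 0.01565i)|1⟩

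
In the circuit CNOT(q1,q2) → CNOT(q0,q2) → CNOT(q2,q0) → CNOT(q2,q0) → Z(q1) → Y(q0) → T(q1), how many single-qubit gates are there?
3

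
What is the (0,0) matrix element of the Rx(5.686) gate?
-0.9558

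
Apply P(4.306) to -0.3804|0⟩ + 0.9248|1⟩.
-0.3804|0⟩ + (-0.3656 - 0.8495i)|1⟩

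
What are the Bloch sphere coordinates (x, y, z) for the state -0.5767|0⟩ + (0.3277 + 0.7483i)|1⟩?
(-0.378, -0.8631, -0.3348)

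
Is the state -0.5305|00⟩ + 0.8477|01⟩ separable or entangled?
Separable

Writing the state as a|00⟩ + b|01⟩ + c|10⟩ + d|11⟩, it is a product state iff ad − bc = 0.
Here (a, b, c, d) = (-0.5305, 0.8477, 0, 0): ad − bc = (-0.5305)(0) − (0.8477)(0) = 0, so the state is separable.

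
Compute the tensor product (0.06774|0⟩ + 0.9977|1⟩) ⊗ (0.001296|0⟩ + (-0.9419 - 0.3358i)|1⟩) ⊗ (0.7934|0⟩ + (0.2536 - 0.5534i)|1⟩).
0.00006965|000⟩ + (0.00002226 - 0.00004858i)|001⟩ + (-0.05062 - 0.01805i)|010⟩ + (-0.02877 + 0.02954i)|011⟩ + 0.001026|100⟩ + (0.0003279 - 0.0007156i)|101⟩ + (-0.7456 - 0.2658i)|110⟩ + (-0.4237 + 0.4351i)|111⟩

amp(|b₁b₂…⟩) = product of the factor amplitudes for bits b₁, b₂, …; only kets whose every factor amplitude is nonzero survive.
|000⟩: (0.06774)(0.001296)(0.7934) = 0.00006965
|001⟩: (0.06774)(0.001296)(0.2536 - 0.5534i) = (0.00002226 - 0.00004858i)
|010⟩: (0.06774)(-0.9419 - 0.3358i)(0.7934) = (-0.05062 - 0.01805i)
|011⟩: (0.06774)(-0.9419 - 0.3358i)(0.2536 - 0.5534i) = (-0.02877 + 0.02954i)
|100⟩: (0.9977)(0.001296)(0.7934) = 0.001026
|101⟩: (0.9977)(0.001296)(0.2536 - 0.5534i) = (0.0003279 - 0.0007156i)
|110⟩: (0.9977)(-0.9419 - 0.3358i)(0.7934) = (-0.7456 - 0.2658i)
|111⟩: (0.9977)(-0.9419 - 0.3358i)(0.2536 - 0.5534i) = (-0.4237 + 0.4351i)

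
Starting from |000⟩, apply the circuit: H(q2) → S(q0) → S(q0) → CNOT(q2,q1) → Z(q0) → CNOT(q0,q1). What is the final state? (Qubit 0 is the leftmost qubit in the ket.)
1/√2|000⟩ + 1/√2|011⟩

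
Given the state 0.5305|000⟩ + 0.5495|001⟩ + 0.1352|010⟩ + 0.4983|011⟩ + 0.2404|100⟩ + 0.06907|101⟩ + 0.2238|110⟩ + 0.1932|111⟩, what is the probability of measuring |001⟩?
0.302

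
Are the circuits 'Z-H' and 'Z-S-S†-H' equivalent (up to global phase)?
Yes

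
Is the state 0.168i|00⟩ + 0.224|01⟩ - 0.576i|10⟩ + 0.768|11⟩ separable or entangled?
Entangled

Writing the state as a|00⟩ + b|01⟩ + c|10⟩ + d|11⟩, it is a product state iff ad − bc = 0.
Here (a, b, c, d) = (0.168i, 0.224, -0.576i, 0.768): ad − bc = (0.168i)(0.768) − (0.224)(-0.576i) = 0.258i ≠ 0, so the state is entangled.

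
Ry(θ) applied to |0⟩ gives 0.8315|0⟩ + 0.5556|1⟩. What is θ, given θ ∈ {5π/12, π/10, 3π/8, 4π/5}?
3π/8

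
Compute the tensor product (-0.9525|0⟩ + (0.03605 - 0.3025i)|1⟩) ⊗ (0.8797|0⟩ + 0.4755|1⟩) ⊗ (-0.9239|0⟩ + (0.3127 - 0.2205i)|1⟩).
0.7741|000⟩ + (-0.262 + 0.1848i)|001⟩ + 0.4184|010⟩ + (-0.1416 + 0.09987i)|011⟩ + (-0.0293 + 0.2459i)|100⟩ + (-0.04876 - 0.09021i)|101⟩ + (-0.01584 + 0.1329i)|110⟩ + (-0.02636 - 0.04876i)|111⟩

amp(|b₁b₂…⟩) = product of the factor amplitudes for bits b₁, b₂, …; only kets whose every factor amplitude is nonzero survive.
|000⟩: (-0.9525)(0.8797)(-0.9239) = 0.7741
|001⟩: (-0.9525)(0.8797)(0.3127 - 0.2205i) = (-0.262 + 0.1848i)
|010⟩: (-0.9525)(0.4755)(-0.9239) = 0.4184
|011⟩: (-0.9525)(0.4755)(0.3127 - 0.2205i) = (-0.1416 + 0.09987i)
|100⟩: (0.03605 - 0.3025i)(0.8797)(-0.9239) = (-0.0293 + 0.2459i)
|101⟩: (0.03605 - 0.3025i)(0.8797)(0.3127 - 0.2205i) = (-0.04876 - 0.09021i)
|110⟩: (0.03605 - 0.3025i)(0.4755)(-0.9239) = (-0.01584 + 0.1329i)
|111⟩: (0.03605 - 0.3025i)(0.4755)(0.3127 - 0.2205i) = (-0.02636 - 0.04876i)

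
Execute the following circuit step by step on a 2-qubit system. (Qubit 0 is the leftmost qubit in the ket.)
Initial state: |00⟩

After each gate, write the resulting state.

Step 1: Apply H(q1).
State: 1/√2|00⟩ + 1/√2|01⟩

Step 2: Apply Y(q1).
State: -(1/√2)i|00⟩ + (1/√2)i|01⟩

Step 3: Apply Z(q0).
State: -(1/√2)i|00⟩ + (1/√2)i|01⟩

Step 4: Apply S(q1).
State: -(1/√2)i|00⟩ - 1/√2|01⟩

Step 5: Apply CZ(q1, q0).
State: -(1/√2)i|00⟩ - 1/√2|01⟩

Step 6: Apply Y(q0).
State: 1/√2|10⟩ - (1/√2)i|11⟩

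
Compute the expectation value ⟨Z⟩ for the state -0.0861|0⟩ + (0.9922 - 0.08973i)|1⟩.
-0.9851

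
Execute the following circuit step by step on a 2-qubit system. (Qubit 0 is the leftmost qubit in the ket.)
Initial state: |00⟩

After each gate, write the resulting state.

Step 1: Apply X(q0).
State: |10⟩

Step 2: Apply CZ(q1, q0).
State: |10⟩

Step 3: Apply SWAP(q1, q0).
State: |01⟩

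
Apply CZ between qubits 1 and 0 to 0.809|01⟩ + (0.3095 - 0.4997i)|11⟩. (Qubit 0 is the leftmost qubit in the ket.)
0.809|01⟩ + (-0.3095 + 0.4997i)|11⟩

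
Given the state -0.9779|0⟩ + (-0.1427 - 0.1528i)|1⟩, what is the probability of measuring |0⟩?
0.9563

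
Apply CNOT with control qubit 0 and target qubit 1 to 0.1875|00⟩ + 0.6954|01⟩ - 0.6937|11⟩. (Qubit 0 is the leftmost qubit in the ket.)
0.1875|00⟩ + 0.6954|01⟩ - 0.6937|10⟩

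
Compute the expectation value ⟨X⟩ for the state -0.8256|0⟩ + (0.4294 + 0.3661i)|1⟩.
-0.709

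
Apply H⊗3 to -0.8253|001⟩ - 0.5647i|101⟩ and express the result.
(-0.2918 - 0.1997i)|000⟩ + (0.2918 + 0.1997i)|001⟩ + (-0.2918 - 0.1997i)|010⟩ + (0.2918 + 0.1997i)|011⟩ + (-0.2918 + 0.1997i)|100⟩ + (0.2918 - 0.1997i)|101⟩ + (-0.2918 + 0.1997i)|110⟩ + (0.2918 - 0.1997i)|111⟩

H⊗3 gives amp(|y⟩) = (1/2√2) Σ_x (−1)^(x·y) amp(|x⟩), where x·y is the number of positions in which both x and y have a 1.
|000⟩: (-0.8253 - 0.5647i)/(2√2) = (-0.2918 - 0.1997i)
|001⟩: (0.8253 + 0.5647i)/(2√2) = (0.2918 + 0.1997i)
|010⟩: (-0.8253 - 0.5647i)/(2√2) = (-0.2918 - 0.1997i)
|011⟩: (0.8253 + 0.5647i)/(2√2) = (0.2918 + 0.1997i)
|100⟩: (-0.8253 + 0.5647i)/(2√2) = (-0.2918 + 0.1997i)
|101⟩: (0.8253 - 0.5647i)/(2√2) = (0.2918 - 0.1997i)
|110⟩: (-0.8253 + 0.5647i)/(2√2) = (-0.2918 + 0.1997i)
|111⟩: (0.8253 - 0.5647i)/(2√2) = (0.2918 - 0.1997i)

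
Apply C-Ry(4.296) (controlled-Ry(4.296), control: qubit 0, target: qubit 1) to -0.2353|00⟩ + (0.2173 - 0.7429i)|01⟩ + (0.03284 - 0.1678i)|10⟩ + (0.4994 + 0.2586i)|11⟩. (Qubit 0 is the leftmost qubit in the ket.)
-0.2353|00⟩ + (0.2173 - 0.7429i)|01⟩ + (-0.4364 - 0.1251i)|10⟩ + (-0.245 - 0.2817i)|11⟩

C-Ry(4.296) leaves the control-|0⟩ kets |00⟩, |01⟩ unchanged and applies Ry(4.296) to qubit 1 on the control-|1⟩ pair (|10⟩, |11⟩).
Ry(4.296) = [[cos(θ/2), −sin(θ/2)], [sin(θ/2), cos(θ/2)]]; θ = 4.296, cos(θ/2) ≈ -0.545683, sin(θ/2) ≈ 0.837992.
With a = amp(|10⟩) = (0.03284 - 0.1678i) and b = amp(|11⟩) = (0.4994 + 0.2586i):
new amp(|10⟩) = (-0.545683)·a + (-0.837992)·b = (-0.4364 - 0.1251i)
new amp(|11⟩) = (0.837992)·a + (-0.545683)·b = (-0.245 - 0.2817i)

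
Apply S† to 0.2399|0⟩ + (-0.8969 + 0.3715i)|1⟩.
0.2399|0⟩ + (0.3715 + 0.8969i)|1⟩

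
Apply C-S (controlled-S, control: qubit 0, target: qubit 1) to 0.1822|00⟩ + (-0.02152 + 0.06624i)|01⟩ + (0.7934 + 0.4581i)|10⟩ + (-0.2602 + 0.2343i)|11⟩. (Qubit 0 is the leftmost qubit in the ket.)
0.1822|00⟩ + (-0.02152 + 0.06624i)|01⟩ + (0.7934 + 0.4581i)|10⟩ + (-0.2343 - 0.2602i)|11⟩

C-S leaves the control-|0⟩ kets |00⟩, |01⟩ unchanged and applies S to qubit 1 on the control-|1⟩ pair (|10⟩, |11⟩).
S = [[1, 0], [0, i]].
With a = amp(|10⟩) = (0.7934 + 0.4581i) and b = amp(|11⟩) = (-0.2602 + 0.2343i):
new amp(|10⟩) = (1)·a = (0.7934 + 0.4581i)
new amp(|11⟩) = (i)·b = (-0.2343 - 0.2602i)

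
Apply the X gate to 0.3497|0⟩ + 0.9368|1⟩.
0.9368|0⟩ + 0.3497|1⟩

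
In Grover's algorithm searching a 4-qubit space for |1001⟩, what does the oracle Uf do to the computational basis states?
Uf|x⟩ = -|x⟩ if x = 1001, else |x⟩ (phase flip on target)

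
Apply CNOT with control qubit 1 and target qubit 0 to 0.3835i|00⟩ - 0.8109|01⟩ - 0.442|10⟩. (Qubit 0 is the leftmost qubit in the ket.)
0.3835i|00⟩ - 0.442|10⟩ - 0.8109|11⟩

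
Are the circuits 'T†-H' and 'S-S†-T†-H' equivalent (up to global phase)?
Yes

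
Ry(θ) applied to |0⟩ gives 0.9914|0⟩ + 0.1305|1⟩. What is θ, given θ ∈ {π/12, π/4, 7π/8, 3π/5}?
π/12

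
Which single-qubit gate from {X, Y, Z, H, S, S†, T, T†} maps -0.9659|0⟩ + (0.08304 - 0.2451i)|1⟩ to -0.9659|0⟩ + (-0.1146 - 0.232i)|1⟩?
T†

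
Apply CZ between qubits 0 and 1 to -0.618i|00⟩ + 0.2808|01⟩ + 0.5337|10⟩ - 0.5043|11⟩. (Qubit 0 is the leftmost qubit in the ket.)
-0.618i|00⟩ + 0.2808|01⟩ + 0.5337|10⟩ + 0.5043|11⟩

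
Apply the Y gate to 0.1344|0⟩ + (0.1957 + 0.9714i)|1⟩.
(0.9714 - 0.1957i)|0⟩ + 0.1344i|1⟩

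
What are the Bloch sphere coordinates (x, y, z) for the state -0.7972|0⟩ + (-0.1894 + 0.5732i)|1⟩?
(0.302, -0.9139, 0.2711)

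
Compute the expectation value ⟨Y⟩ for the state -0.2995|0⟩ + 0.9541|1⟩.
0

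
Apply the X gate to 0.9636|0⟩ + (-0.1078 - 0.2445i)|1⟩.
(-0.1078 - 0.2445i)|0⟩ + 0.9636|1⟩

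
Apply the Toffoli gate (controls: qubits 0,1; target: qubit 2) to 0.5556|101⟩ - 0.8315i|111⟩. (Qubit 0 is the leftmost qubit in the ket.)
0.5556|101⟩ - 0.8315i|110⟩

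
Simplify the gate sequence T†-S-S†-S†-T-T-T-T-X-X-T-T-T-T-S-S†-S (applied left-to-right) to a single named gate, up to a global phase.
T†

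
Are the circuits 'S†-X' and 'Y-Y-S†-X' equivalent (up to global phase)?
Yes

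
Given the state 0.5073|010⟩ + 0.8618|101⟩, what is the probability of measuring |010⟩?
0.2574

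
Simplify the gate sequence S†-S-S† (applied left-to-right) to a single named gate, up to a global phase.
S†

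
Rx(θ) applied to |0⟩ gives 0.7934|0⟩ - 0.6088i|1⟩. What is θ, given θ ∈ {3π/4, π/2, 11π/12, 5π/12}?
5π/12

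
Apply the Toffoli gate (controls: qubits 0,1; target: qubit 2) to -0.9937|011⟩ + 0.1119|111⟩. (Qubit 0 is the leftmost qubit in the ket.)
-0.9937|011⟩ + 0.1119|110⟩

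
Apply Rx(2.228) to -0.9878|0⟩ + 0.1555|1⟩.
(-0.4357 - 0.1396i)|0⟩ + (0.06859 + 0.8865i)|1⟩

Rx(2.228) = [[cos(θ/2), −i·sin(θ/2)], [−i·sin(θ/2), cos(θ/2)]]; θ = 2.228, cos(θ/2) ≈ 0.441075, sin(θ/2) ≈ 0.89747.
With a = amp(|0⟩) = -0.9878 and b = amp(|1⟩) = 0.1555:
new amp(|0⟩) = (0.441075)·a + (-0.89747i)·b = (-0.4357 - 0.1396i)
new amp(|1⟩) = (-0.89747i)·a + (0.441075)·b = (0.06859 + 0.8865i)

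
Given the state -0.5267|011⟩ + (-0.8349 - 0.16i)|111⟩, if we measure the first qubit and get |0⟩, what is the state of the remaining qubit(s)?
-|11⟩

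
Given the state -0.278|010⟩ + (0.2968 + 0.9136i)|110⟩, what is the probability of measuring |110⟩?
0.9228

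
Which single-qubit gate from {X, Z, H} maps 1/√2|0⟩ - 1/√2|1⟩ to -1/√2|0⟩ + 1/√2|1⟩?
X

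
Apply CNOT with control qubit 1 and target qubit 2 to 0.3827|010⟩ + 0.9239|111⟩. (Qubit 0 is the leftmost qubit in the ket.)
0.3827|011⟩ + 0.9239|110⟩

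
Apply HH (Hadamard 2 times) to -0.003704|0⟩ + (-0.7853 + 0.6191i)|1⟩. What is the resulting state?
-0.003704|0⟩ + (-0.7853 + 0.6191i)|1⟩

H² = I, so an even number of Hadamards cancels: H^2 = I and the state is unchanged.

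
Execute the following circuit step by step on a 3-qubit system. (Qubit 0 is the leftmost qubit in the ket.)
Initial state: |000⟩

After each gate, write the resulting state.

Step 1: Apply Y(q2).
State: i|001⟩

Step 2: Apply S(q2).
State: -|001⟩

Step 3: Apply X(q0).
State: -|101⟩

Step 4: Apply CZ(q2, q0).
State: |101⟩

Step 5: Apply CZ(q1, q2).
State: |101⟩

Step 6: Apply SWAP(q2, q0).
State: |101⟩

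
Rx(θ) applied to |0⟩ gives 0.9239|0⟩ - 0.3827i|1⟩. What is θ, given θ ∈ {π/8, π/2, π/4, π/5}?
π/4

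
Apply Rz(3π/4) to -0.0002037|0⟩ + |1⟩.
(-0.00007795 + 0.0001882i)|0⟩ + (0.3827 + 0.9239i)|1⟩

Rz(3π/4) = [[e^(−iθ/2), 0], [0, e^(iθ/2)]] with e^(±iθ/2) = cos(θ/2) ± i·sin(θ/2); θ = 3π/4, cos(θ/2) ≈ 0.382683, sin(θ/2) ≈ 0.92388.
With a = amp(|0⟩) = -0.0002037 and b = amp(|1⟩) = 1:
new amp(|0⟩) = (0.382683 - 0.92388i)·a = (-0.00007795 + 0.0001882i)
new amp(|1⟩) = (0.382683 + 0.92388i)·b = (0.3827 + 0.9239i)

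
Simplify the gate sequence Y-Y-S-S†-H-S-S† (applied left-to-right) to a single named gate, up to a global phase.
H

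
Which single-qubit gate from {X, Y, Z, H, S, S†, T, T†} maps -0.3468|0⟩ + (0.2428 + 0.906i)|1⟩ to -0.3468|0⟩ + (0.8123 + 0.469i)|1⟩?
T†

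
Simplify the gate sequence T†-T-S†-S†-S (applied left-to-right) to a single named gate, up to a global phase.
S†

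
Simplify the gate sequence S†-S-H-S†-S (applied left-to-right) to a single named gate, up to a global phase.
H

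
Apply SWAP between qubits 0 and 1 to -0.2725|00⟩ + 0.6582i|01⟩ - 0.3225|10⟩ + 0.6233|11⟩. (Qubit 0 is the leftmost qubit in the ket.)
-0.2725|00⟩ - 0.3225|01⟩ + 0.6582i|10⟩ + 0.6233|11⟩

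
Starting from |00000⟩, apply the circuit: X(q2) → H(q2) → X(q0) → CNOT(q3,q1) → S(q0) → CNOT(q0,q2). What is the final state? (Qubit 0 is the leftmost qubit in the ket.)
-(1/√2)i|10000⟩ + (1/√2)i|10100⟩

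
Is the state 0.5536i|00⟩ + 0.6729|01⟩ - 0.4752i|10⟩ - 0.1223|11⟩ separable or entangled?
Entangled

Writing the state as a|00⟩ + b|01⟩ + c|10⟩ + d|11⟩, it is a product state iff ad − bc = 0.
Here (a, b, c, d) = (0.5536i, 0.6729, -0.4752i, -0.1223): ad − bc = (0.5536i)(-0.1223) − (0.6729)(-0.4752i) = 0.2521i ≠ 0, so the state is entangled.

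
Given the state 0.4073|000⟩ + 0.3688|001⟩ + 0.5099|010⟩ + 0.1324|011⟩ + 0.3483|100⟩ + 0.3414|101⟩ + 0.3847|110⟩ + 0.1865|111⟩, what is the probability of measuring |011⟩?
0.01753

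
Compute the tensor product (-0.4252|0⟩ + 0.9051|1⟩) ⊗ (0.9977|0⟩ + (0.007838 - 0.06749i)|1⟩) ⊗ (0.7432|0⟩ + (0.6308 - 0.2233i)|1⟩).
-0.3153|000⟩ + (-0.2676 + 0.09473i)|001⟩ + (-0.002477 + 0.02133i)|010⟩ + (0.004306 + 0.01885i)|011⟩ + 0.6711|100⟩ + (0.5696 - 0.2016i)|101⟩ + (0.005272 - 0.0454i)|110⟩ + (-0.009165 - 0.04012i)|111⟩

amp(|b₁b₂…⟩) = product of the factor amplitudes for bits b₁, b₂, …; only kets whose every factor amplitude is nonzero survive.
|000⟩: (-0.4252)(0.9977)(0.7432) = -0.3153
|001⟩: (-0.4252)(0.9977)(0.6308 - 0.2233i) = (-0.2676 + 0.09473i)
|010⟩: (-0.4252)(0.007838 - 0.06749i)(0.7432) = (-0.002477 + 0.02133i)
|011⟩: (-0.4252)(0.007838 - 0.06749i)(0.6308 - 0.2233i) = (0.004306 + 0.01885i)
|100⟩: (0.9051)(0.9977)(0.7432) = 0.6711
|101⟩: (0.9051)(0.9977)(0.6308 - 0.2233i) = (0.5696 - 0.2016i)
|110⟩: (0.9051)(0.007838 - 0.06749i)(0.7432) = (0.005272 - 0.0454i)
|111⟩: (0.9051)(0.007838 - 0.06749i)(0.6308 - 0.2233i) = (-0.009165 - 0.04012i)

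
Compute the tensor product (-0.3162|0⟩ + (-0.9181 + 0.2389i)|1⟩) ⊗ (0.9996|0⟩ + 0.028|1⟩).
-0.3161|00⟩ - 0.008854|01⟩ + (-0.9177 + 0.2388i)|10⟩ + (-0.02571 + 0.006689i)|11⟩

amp(|b₁b₂…⟩) = product of the factor amplitudes for bits b₁, b₂, …; only kets whose every factor amplitude is nonzero survive.
|00⟩: (-0.3162)(0.9996) = -0.3161
|01⟩: (-0.3162)(0.028) = -0.008854
|10⟩: (-0.9181 + 0.2389i)(0.9996) = (-0.9177 + 0.2388i)
|11⟩: (-0.9181 + 0.2389i)(0.028) = (-0.02571 + 0.006689i)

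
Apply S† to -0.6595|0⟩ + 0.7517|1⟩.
-0.6595|0⟩ - 0.7517i|1⟩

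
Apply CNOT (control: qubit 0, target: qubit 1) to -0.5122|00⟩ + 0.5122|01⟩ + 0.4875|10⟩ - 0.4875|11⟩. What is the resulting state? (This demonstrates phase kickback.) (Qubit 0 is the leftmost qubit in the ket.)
-0.5122|00⟩ + 0.5122|01⟩ - 0.4875|10⟩ + 0.4875|11⟩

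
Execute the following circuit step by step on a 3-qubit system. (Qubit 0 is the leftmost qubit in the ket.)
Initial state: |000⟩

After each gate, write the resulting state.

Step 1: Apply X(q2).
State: |001⟩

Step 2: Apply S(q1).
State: |001⟩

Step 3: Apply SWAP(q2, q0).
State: |100⟩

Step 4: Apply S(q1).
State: |100⟩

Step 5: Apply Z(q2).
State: |100⟩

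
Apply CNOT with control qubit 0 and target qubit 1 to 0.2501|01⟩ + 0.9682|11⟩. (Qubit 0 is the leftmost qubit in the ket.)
0.2501|01⟩ + 0.9682|10⟩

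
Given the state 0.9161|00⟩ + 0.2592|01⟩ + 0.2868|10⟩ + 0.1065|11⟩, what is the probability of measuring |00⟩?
0.8392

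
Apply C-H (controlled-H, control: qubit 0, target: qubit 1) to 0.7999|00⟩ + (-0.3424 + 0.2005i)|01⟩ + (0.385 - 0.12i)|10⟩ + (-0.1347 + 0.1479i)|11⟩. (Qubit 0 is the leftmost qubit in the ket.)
0.7999|00⟩ + (-0.3424 + 0.2005i)|01⟩ + (0.177 + 0.01973i)|10⟩ + (0.3675 - 0.1894i)|11⟩

C-H leaves the control-|0⟩ kets |00⟩, |01⟩ unchanged and applies H to qubit 1 on the control-|1⟩ pair (|10⟩, |11⟩).
H = [[1/√2, 1/√2], [1/√2, -1/√2]].
With a = amp(|10⟩) = (0.385 - 0.12i) and b = amp(|11⟩) = (-0.1347 + 0.1479i):
new amp(|10⟩) = (1/√2)·a + (1/√2)·b = (0.177 + 0.01973i)
new amp(|11⟩) = (1/√2)·a + (-1/√2)·b = (0.3675 - 0.1894i)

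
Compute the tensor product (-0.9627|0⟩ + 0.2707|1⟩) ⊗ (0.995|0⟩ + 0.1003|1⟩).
-0.9579|00⟩ - 0.09656|01⟩ + 0.2693|10⟩ + 0.02715|11⟩

amp(|b₁b₂…⟩) = product of the factor amplitudes for bits b₁, b₂, …; only kets whose every factor amplitude is nonzero survive.
|00⟩: (-0.9627)(0.995) = -0.9579
|01⟩: (-0.9627)(0.1003) = -0.09656
|10⟩: (0.2707)(0.995) = 0.2693
|11⟩: (0.2707)(0.1003) = 0.02715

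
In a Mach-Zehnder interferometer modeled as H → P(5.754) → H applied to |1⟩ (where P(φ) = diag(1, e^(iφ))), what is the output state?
(0.06839 + 0.2524i)|0⟩ + (0.9316 - 0.2524i)|1⟩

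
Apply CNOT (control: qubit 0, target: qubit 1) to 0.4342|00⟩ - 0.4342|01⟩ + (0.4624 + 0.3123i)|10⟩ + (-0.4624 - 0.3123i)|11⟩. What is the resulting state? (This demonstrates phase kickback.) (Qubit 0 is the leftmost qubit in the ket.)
0.4342|00⟩ - 0.4342|01⟩ + (-0.4624 - 0.3123i)|10⟩ + (0.4624 + 0.3123i)|11⟩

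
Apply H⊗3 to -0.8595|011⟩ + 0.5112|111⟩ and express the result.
-0.1231|000⟩ + 0.1231|001⟩ + 0.1231|010⟩ - 0.1231|011⟩ - 0.4846|100⟩ + 0.4846|101⟩ + 0.4846|110⟩ - 0.4846|111⟩

H⊗3 gives amp(|y⟩) = (1/2√2) Σ_x (−1)^(x·y) amp(|x⟩), where x·y is the number of positions in which both x and y have a 1.
|000⟩: (-0.8595 + 0.5112)/(2√2) = -0.1231
|001⟩: (0.8595 - 0.5112)/(2√2) = 0.1231
|010⟩: (0.8595 - 0.5112)/(2√2) = 0.1231
|011⟩: (-0.8595 + 0.5112)/(2√2) = -0.1231
|100⟩: (-0.8595 - 0.5112)/(2√2) = -0.4846
|101⟩: (0.8595 + 0.5112)/(2√2) = 0.4846
|110⟩: (0.8595 + 0.5112)/(2√2) = 0.4846
|111⟩: (-0.8595 - 0.5112)/(2√2) = -0.4846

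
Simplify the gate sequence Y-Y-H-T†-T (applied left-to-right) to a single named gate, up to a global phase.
H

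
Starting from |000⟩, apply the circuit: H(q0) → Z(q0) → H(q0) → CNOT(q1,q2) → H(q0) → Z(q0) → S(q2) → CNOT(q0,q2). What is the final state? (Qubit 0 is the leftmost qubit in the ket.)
1/√2|000⟩ + 1/√2|101⟩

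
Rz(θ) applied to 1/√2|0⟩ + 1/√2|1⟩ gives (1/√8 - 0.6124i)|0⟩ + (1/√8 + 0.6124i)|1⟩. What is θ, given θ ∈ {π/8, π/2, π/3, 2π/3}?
2π/3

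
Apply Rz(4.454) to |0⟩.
(-0.6101 - 0.7923i)|0⟩

Rz(4.454) = [[e^(−iθ/2), 0], [0, e^(iθ/2)]] with e^(±iθ/2) = cos(θ/2) ± i·sin(θ/2); θ = 4.454, cos(θ/2) ≈ -0.610113, sin(θ/2) ≈ 0.792314.
With a = amp(|0⟩) = 1 and b = amp(|1⟩) = 0:
new amp(|0⟩) = (-0.610113 - 0.792314i)·a = (-0.6101 - 0.7923i)
new amp(|1⟩) = (-0.610113 + 0.792314i)·b = 0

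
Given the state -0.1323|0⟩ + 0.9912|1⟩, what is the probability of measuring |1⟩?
0.9825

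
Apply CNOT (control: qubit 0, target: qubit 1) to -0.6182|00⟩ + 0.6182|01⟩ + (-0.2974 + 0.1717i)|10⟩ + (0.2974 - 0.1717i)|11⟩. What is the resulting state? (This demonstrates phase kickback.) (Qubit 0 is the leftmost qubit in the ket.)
-0.6182|00⟩ + 0.6182|01⟩ + (0.2974 - 0.1717i)|10⟩ + (-0.2974 + 0.1717i)|11⟩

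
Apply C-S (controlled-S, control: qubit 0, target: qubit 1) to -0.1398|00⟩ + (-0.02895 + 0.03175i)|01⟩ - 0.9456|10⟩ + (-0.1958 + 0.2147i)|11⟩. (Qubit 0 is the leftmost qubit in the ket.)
-0.1398|00⟩ + (-0.02895 + 0.03175i)|01⟩ - 0.9456|10⟩ + (-0.2147 - 0.1958i)|11⟩

C-S leaves the control-|0⟩ kets |00⟩, |01⟩ unchanged and applies S to qubit 1 on the control-|1⟩ pair (|10⟩, |11⟩).
S = [[1, 0], [0, i]].
With a = amp(|10⟩) = -0.9456 and b = amp(|11⟩) = (-0.1958 + 0.2147i):
new amp(|10⟩) = (1)·a = -0.9456
new amp(|11⟩) = (i)·b = (-0.2147 - 0.1958i)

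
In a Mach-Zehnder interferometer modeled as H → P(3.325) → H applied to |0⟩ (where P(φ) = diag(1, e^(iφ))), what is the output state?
(0.008386 - 0.09119i)|0⟩ + (0.9916 + 0.09119i)|1⟩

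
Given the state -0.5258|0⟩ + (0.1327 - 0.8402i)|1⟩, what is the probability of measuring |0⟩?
0.2765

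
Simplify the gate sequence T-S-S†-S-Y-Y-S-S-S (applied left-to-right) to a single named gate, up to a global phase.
T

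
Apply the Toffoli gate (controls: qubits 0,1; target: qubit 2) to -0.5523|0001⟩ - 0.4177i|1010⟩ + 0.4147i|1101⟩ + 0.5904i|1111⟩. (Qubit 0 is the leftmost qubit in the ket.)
-0.5523|0001⟩ - 0.4177i|1010⟩ + 0.5904i|1101⟩ + 0.4147i|1111⟩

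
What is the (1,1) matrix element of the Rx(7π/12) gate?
0.6088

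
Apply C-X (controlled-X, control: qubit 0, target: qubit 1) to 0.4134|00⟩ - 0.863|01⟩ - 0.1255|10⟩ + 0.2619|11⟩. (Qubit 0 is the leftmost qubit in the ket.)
0.4134|00⟩ - 0.863|01⟩ + 0.2619|10⟩ - 0.1255|11⟩

C-X leaves the control-|0⟩ kets |00⟩, |01⟩ unchanged and applies X to qubit 1 on the control-|1⟩ pair (|10⟩, |11⟩).
X = [[0, 1], [1, 0]].
With a = amp(|10⟩) = -0.1255 and b = amp(|11⟩) = 0.2619:
new amp(|10⟩) = (1)·b = 0.2619
new amp(|11⟩) = (1)·a = -0.1255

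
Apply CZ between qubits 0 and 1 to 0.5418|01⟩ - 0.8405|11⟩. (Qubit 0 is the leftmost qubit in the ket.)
0.5418|01⟩ + 0.8405|11⟩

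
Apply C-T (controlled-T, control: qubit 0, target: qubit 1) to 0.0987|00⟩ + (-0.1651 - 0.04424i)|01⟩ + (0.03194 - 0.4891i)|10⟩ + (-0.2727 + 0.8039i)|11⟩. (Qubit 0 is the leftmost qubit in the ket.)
0.0987|00⟩ + (-0.1651 - 0.04424i)|01⟩ + (0.03194 - 0.4891i)|10⟩ + (-0.7613 + 0.3756i)|11⟩

C-T leaves the control-|0⟩ kets |00⟩, |01⟩ unchanged and applies T to qubit 1 on the control-|1⟩ pair (|10⟩, |11⟩).
T = [[1, 0], [0, (1/√2 + (1/√2)i)]].
With a = amp(|10⟩) = (0.03194 - 0.4891i) and b = amp(|11⟩) = (-0.2727 + 0.8039i):
new amp(|10⟩) = (1)·a = (0.03194 - 0.4891i)
new amp(|11⟩) = (1/√2 + (1/√2)i)·b = (-0.7613 + 0.3756i)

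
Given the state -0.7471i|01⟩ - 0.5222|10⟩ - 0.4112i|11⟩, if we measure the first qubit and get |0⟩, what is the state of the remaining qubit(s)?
-i|1⟩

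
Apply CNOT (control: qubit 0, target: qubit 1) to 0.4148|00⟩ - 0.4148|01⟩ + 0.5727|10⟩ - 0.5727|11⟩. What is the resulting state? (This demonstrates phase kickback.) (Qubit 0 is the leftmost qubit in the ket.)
0.4148|00⟩ - 0.4148|01⟩ - 0.5727|10⟩ + 0.5727|11⟩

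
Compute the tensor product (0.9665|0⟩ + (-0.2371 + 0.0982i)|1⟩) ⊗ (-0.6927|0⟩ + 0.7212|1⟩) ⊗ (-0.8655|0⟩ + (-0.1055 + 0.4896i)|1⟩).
0.5794|000⟩ + (0.07063 - 0.3278i)|001⟩ - 0.6033|010⟩ + (-0.07354 + 0.3413i)|011⟩ + (-0.1421 + 0.05887i)|100⟩ + (0.01598 + 0.08759i)|101⟩ + (0.148 - 0.0613i)|110⟩ + (-0.01663 - 0.09119i)|111⟩

amp(|b₁b₂…⟩) = product of the factor amplitudes for bits b₁, b₂, …; only kets whose every factor amplitude is nonzero survive.
|000⟩: (0.9665)(-0.6927)(-0.8655) = 0.5794
|001⟩: (0.9665)(-0.6927)(-0.1055 + 0.4896i) = (0.07063 - 0.3278i)
|010⟩: (0.9665)(0.7212)(-0.8655) = -0.6033
|011⟩: (0.9665)(0.7212)(-0.1055 + 0.4896i) = (-0.07354 + 0.3413i)
|100⟩: (-0.2371 + 0.0982i)(-0.6927)(-0.8655) = (-0.1421 + 0.05887i)
|101⟩: (-0.2371 + 0.0982i)(-0.6927)(-0.1055 + 0.4896i) = (0.01598 + 0.08759i)
|110⟩: (-0.2371 + 0.0982i)(0.7212)(-0.8655) = (0.148 - 0.0613i)
|111⟩: (-0.2371 + 0.0982i)(0.7212)(-0.1055 + 0.4896i) = (-0.01663 - 0.09119i)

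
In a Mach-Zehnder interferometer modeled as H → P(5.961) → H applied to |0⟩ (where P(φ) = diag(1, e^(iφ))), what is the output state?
(0.9743 - 0.1583i)|0⟩ + (0.02573 + 0.1583i)|1⟩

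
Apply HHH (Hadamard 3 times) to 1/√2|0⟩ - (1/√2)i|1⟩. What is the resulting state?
(1/2 - (1/2)i)|0⟩ + (1/2 + (1/2)i)|1⟩

H² = I, so H^3 = H: a single Hadamard. With (a, b) = (1/√2, -(1/√2)i), H gives ((a + b)/√2, (a − b)/√2) = ((1/2 - (1/2)i), (1/2 + (1/2)i)).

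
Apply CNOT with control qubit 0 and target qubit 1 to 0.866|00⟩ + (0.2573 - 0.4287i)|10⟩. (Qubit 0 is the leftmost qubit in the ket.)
0.866|00⟩ + (0.2573 - 0.4287i)|11⟩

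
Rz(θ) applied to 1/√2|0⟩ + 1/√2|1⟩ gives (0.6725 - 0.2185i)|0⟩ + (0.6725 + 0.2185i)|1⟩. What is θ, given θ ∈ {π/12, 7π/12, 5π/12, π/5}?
π/5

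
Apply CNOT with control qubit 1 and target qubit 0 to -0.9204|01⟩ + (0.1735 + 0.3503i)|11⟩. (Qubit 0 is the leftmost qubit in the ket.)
(0.1735 + 0.3503i)|01⟩ - 0.9204|11⟩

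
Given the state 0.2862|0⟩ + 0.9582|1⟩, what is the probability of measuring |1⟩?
0.9181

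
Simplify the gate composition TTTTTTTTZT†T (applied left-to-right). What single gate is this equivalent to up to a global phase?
Z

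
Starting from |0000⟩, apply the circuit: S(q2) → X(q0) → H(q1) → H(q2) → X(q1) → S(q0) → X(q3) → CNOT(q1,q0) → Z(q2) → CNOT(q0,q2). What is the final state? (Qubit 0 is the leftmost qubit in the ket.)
(1/2)i|0101⟩ - (1/2)i|0111⟩ - (1/2)i|1001⟩ + (1/2)i|1011⟩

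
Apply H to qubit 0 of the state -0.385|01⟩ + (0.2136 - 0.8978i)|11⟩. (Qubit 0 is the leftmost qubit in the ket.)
(-0.1212 - 0.6348i)|01⟩ + (-0.4233 + 0.6348i)|11⟩

H on qubit 0 mixes each pair of kets that differ only in qubit 0: amplitudes (a, b) of (|…0…⟩, |…1…⟩) become ((a + b)/√2, (a − b)/√2). Kets absent from the input have amplitude 0.
(|01⟩, |11⟩): (a, b) = (-0.385, (0.2136 - 0.8978i)) → ((-0.1212 - 0.6348i), (-0.4233 + 0.6348i))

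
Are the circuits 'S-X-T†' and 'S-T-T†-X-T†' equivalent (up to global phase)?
Yes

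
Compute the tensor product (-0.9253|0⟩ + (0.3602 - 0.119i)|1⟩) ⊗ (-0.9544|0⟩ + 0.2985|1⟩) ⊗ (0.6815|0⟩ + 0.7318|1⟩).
0.6018|000⟩ + 0.6463|001⟩ - 0.1882|010⟩ - 0.2021|011⟩ + (-0.2343 + 0.0774i)|100⟩ + (-0.2516 + 0.08311i)|101⟩ + (0.07327 - 0.02421i)|110⟩ + (0.07868 - 0.02599i)|111⟩

amp(|b₁b₂…⟩) = product of the factor amplitudes for bits b₁, b₂, …; only kets whose every factor amplitude is nonzero survive.
|000⟩: (-0.9253)(-0.9544)(0.6815) = 0.6018
|001⟩: (-0.9253)(-0.9544)(0.7318) = 0.6463
|010⟩: (-0.9253)(0.2985)(0.6815) = -0.1882
|011⟩: (-0.9253)(0.2985)(0.7318) = -0.2021
|100⟩: (0.3602 - 0.119i)(-0.9544)(0.6815) = (-0.2343 + 0.0774i)
|101⟩: (0.3602 - 0.119i)(-0.9544)(0.7318) = (-0.2516 + 0.08311i)
|110⟩: (0.3602 - 0.119i)(0.2985)(0.6815) = (0.07327 - 0.02421i)
|111⟩: (0.3602 - 0.119i)(0.2985)(0.7318) = (0.07868 - 0.02599i)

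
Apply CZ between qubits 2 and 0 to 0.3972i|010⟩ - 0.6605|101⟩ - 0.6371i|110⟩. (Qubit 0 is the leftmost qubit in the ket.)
0.3972i|010⟩ + 0.6605|101⟩ - 0.6371i|110⟩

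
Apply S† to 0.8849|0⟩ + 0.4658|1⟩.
0.8849|0⟩ - 0.4658i|1⟩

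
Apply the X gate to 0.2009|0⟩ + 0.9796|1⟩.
0.9796|0⟩ + 0.2009|1⟩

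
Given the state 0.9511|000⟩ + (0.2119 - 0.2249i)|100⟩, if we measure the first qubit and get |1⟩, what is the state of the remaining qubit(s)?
(0.6858 - 0.7278i)|00⟩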